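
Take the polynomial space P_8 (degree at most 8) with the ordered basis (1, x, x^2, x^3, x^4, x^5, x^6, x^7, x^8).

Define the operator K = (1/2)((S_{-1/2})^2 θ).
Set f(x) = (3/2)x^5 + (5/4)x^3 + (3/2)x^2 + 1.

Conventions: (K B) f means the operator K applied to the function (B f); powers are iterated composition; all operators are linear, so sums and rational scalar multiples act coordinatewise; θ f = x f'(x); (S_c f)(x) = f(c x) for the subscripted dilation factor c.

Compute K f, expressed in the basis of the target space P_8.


θ f = (15/2)x^5 + (15/4)x^3 + 3x^2
S_{-1/2} θ f = -(15/64)x^5 - (15/32)x^3 + (3/4)x^2
S_{-1/2} S_{-1/2} θ f = (15/2048)x^5 + (15/256)x^3 + (3/16)x^2
((1/2)((S_{-1/2})^2 θ)) f = (15/4096)x^5 + (15/512)x^3 + (3/32)x^2

the result is g(x) = (15/4096)x^5 + (15/512)x^3 + (3/32)x^2


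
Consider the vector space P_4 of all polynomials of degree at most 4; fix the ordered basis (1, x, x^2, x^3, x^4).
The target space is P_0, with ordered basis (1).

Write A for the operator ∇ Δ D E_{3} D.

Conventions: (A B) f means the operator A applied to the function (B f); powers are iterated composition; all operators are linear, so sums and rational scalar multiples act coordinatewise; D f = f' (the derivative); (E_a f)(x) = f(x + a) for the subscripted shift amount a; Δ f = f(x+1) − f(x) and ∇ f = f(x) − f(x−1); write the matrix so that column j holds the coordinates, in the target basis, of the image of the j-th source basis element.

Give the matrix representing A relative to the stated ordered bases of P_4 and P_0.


the matrix is [[0, 0, 0, 0, 24]] (rows listed top to bottom)

image of 1: 0
image of x: 0
image of x^2: 0
image of x^3: 0
image of x^4: 24
each image's coordinates form column j of the matrix


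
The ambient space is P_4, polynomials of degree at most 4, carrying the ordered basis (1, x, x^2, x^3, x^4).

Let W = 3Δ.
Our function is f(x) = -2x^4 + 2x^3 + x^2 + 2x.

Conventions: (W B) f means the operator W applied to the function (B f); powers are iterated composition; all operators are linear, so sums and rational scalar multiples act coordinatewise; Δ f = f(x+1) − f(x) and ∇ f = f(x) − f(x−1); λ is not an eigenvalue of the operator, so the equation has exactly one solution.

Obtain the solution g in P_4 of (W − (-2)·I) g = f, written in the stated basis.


write g with unknown coordinates in the stated basis and equate coefficients in (W − (-2)·I) g = f
solving from the highest basis element down gives g = -x^4 + 7x^3 - 22x^2 + (83/2)x - 153/4
check: W g = -12x^3 + 45x^2 - 81x + 153/2
so W g − (-2)·g = -2x^4 + 2x^3 + x^2 + 2x = f ✓

g(x) = -x^4 + 7x^3 - 22x^2 + (83/2)x - 153/4


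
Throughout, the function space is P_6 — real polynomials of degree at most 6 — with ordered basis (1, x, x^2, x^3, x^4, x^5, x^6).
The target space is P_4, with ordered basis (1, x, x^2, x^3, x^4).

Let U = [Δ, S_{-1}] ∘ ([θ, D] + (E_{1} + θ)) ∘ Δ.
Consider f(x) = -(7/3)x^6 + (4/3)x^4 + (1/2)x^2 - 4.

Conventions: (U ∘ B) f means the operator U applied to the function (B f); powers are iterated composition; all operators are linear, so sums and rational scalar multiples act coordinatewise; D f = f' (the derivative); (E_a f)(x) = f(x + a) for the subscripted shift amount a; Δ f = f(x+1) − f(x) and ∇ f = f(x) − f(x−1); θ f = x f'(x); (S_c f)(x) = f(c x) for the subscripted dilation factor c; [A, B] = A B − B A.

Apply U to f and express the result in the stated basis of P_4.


the result is g(x) = 840x^4 - 1400x^3 + 3512x^2 - 3124x + 4432/3

Δ f = -14x^5 - 35x^4 - (124/3)x^3 - 27x^2 - (23/3)x - 1/2
D Δ f = -70x^4 - 140x^3 - 124x^2 - 54x - 23/3
θ D Δ f = -280x^4 - 420x^3 - 248x^2 - 54x
θ Δ f = -70x^5 - 140x^4 - 124x^3 - 54x^2 - (23/3)x
D θ Δ f = -350x^4 - 560x^3 - 372x^2 - 108x - 23/3
[θ, D] Δ f = 70x^4 + 140x^3 + 124x^2 + 54x + 23/3
E_{1} Δ f = -14x^5 - 105x^4 - (964/3)x^3 - 501x^2 - (1187/3)x - 251/2
θ Δ f = -70x^5 - 140x^4 - 124x^3 - 54x^2 - (23/3)x
(E_{1} + θ) Δ f = -84x^5 - 245x^4 - (1336/3)x^3 - 555x^2 - (1210/3)x - 251/2
([θ, D] + (E_{1} + θ)) Δ f = -84x^5 - 175x^4 - (916/3)x^3 - 431x^2 - (1048/3)x - 707/6
S_{-1} ([θ, D] + (E_{1} + θ)) Δ f = 84x^5 - 175x^4 + (916/3)x^3 - 431x^2 + (1048/3)x - 707/6
Δ S_{-1} ([θ, D] + (E_{1} + θ)) Δ f = 420x^4 + 140x^3 + 706x^2 - 226x + 398/3
Δ ([θ, D] + (E_{1} + θ)) Δ f = -420x^4 - 1540x^3 - 2806x^2 - 2898x - 4034/3
S_{-1} Δ ([θ, D] + (E_{1} + θ)) Δ f = -420x^4 + 1540x^3 - 2806x^2 + 2898x - 4034/3
[Δ, S_{-1}] ([θ, D] + (E_{1} + θ)) Δ f = 840x^4 - 1400x^3 + 3512x^2 - 3124x + 4432/3


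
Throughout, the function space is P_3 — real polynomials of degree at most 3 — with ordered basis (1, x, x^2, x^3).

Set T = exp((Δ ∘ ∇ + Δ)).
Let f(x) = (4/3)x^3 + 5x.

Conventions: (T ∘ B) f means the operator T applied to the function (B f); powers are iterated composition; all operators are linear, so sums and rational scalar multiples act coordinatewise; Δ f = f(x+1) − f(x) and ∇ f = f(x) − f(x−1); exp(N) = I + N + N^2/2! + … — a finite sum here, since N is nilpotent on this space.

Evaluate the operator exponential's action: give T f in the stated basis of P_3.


the result is g(x) = (4/3)x^3 + 4x^2 + 21x + 59/3

order-1 term: 4x^2 + 12x + 19/3
order-2 term: 4x + 12
order-3 term: 4/3
the series for exp((Δ ∘ ∇ + Δ)) f terminates at order 3
exp((Δ ∘ ∇ + Δ)) f = (4/3)x^3 + 4x^2 + 21x + 59/3


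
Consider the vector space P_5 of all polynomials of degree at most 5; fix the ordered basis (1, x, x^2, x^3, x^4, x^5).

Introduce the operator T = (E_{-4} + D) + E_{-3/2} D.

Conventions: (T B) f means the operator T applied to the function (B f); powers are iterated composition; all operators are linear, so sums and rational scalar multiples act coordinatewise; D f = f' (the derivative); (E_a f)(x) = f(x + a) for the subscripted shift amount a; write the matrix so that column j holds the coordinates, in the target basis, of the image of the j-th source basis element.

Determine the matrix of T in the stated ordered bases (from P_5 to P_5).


image of 1: 1
image of x: x - 2
image of x^2: x^2 - 4x + 13
image of x^3: x^3 - 6x^2 + 39x - 229/4
image of x^4: x^4 - 8x^3 + 78x^2 - 229x + 485/2
image of x^5: x^5 - 10x^4 + 130x^3 - (1145/2)x^2 + (2425/2)x - 15979/16
each image's coordinates form column j of the matrix

the matrix is [[1, -2, 13, -229/4, 485/2, -15979/16]; [0, 1, -4, 39, -229, 2425/2]; [0, 0, 1, -6, 78, -1145/2]; [0, 0, 0, 1, -8, 130]; [0, 0, 0, 0, 1, -10]; [0, 0, 0, 0, 0, 1]] (rows listed top to bottom)


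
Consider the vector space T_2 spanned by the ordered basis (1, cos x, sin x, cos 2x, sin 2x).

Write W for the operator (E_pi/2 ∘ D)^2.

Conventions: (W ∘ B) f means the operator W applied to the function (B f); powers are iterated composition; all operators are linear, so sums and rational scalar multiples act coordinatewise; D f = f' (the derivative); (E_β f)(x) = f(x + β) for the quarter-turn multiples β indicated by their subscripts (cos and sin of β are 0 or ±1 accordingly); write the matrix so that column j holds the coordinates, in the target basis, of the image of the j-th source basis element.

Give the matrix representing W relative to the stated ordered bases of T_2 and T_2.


the matrix is [[0, 0, 0, 0, 0]; [0, 1, 0, 0, 0]; [0, 0, 1, 0, 0]; [0, 0, 0, -4, 0]; [0, 0, 0, 0, -4]] (rows listed top to bottom)

image of 1: 0
image of cos x: cos x
image of sin x: sin x
image of cos 2x: -4cos 2x
image of sin 2x: -4sin 2x
each image's coordinates form column j of the matrix


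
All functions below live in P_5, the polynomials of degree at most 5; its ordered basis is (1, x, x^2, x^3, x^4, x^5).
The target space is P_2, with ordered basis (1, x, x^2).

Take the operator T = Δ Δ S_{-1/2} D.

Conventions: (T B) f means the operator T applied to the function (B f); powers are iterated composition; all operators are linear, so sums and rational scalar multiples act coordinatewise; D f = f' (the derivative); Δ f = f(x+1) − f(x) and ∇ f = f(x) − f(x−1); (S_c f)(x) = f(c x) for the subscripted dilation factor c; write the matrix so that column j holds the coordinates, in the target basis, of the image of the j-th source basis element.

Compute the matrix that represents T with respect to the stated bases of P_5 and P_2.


the matrix is [[0, 0, 0, 3/2, -3, 35/8]; [0, 0, 0, 0, -3, 15/2]; [0, 0, 0, 0, 0, 15/4]] (rows listed top to bottom)

image of 1: 0
image of x: 0
image of x^2: 0
image of x^3: 3/2
image of x^4: -3x - 3
image of x^5: (15/4)x^2 + (15/2)x + 35/8
each image's coordinates form column j of the matrix


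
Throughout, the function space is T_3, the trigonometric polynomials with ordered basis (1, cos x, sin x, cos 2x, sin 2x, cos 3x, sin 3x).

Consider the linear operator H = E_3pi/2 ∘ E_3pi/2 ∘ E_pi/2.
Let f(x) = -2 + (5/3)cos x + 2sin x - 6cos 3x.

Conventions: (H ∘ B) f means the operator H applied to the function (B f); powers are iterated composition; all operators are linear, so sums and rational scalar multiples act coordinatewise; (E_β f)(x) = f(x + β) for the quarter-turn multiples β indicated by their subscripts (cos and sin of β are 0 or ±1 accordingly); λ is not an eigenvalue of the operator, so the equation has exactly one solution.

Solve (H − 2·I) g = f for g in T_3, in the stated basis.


the image equals g(x) = 2 - (4/15)cos x - (17/15)sin x + (12/5)cos 3x - (6/5)sin 3x

write g with unknown coordinates in the stated basis and equate coefficients in (H − 2·I) g = f
solving from the highest basis element down gives g = 2 - (4/15)cos x - (17/15)sin x + (12/5)cos 3x - (6/5)sin 3x
check: H g = 2 + (17/15)cos x - (4/15)sin x - (6/5)cos 3x - (12/5)sin 3x
so H g − 2·g = -2 + (5/3)cos x + 2sin x - 6cos 3x = f ✓


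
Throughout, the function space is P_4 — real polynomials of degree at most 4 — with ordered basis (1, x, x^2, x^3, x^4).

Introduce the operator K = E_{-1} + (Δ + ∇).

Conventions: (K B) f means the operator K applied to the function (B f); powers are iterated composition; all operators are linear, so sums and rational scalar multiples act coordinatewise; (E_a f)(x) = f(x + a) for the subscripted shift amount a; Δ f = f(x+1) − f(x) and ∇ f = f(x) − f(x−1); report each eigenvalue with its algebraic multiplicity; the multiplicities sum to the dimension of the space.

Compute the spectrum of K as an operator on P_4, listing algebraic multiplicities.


λ = 1 (multiplicity 5)

image of 1: 1
image of x: x + 1
image of x^2: x^2 + 2x + 1
image of x^3: x^3 + 3x^2 + 3x + 1
image of x^4: x^4 + 4x^3 + 6x^2 + 4x + 1
the matrix is upper triangular; its diagonal is (1, 1, 1, 1, 1)
for a triangular matrix the eigenvalues are the diagonal entries, with algebraic multiplicity their repetition count


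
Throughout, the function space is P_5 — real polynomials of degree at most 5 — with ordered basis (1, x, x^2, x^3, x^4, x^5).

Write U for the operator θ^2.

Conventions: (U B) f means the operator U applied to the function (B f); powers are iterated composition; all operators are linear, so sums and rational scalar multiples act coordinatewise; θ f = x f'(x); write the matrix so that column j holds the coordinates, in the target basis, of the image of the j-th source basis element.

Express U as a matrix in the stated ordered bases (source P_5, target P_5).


image of 1: 0
image of x: x
image of x^2: 4x^2
image of x^3: 9x^3
image of x^4: 16x^4
image of x^5: 25x^5
each image's coordinates form column j of the matrix

the matrix is [[0, 0, 0, 0, 0, 0]; [0, 1, 0, 0, 0, 0]; [0, 0, 4, 0, 0, 0]; [0, 0, 0, 9, 0, 0]; [0, 0, 0, 0, 16, 0]; [0, 0, 0, 0, 0, 25]] (rows listed top to bottom)


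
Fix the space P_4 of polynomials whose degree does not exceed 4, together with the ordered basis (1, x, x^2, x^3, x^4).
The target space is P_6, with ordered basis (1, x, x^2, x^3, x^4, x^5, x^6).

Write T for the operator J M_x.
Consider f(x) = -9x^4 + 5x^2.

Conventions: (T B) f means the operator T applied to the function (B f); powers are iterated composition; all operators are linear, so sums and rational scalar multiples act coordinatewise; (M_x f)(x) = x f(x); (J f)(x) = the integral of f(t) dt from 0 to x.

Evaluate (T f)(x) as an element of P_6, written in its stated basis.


M_x f = -9x^5 + 5x^3
J M_x f = -(3/2)x^6 + (5/4)x^4

the image equals g(x) = -(3/2)x^6 + (5/4)x^4


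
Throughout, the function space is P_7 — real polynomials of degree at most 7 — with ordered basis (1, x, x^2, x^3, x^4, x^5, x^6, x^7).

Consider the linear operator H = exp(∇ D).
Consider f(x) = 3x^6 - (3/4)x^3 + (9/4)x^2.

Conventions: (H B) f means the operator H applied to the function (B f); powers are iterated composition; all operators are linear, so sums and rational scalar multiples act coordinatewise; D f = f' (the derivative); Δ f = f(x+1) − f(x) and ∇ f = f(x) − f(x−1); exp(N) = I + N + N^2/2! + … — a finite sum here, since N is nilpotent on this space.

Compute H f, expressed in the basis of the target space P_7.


the image equals g(x) = 3x^6 + 90x^4 - (723/4)x^3 + (2889/4)x^2 - (2349/2)x + 4059/4

order-1 term: 90x^4 - 180x^3 + 180x^2 - (189/2)x + 99/4
order-2 term: 540x^2 - 1080x + 630
order-3 term: 360
the series for exp(∇ D) f terminates at order 3
exp(∇ D) f = 3x^6 + 90x^4 - (723/4)x^3 + (2889/4)x^2 - (2349/2)x + 4059/4


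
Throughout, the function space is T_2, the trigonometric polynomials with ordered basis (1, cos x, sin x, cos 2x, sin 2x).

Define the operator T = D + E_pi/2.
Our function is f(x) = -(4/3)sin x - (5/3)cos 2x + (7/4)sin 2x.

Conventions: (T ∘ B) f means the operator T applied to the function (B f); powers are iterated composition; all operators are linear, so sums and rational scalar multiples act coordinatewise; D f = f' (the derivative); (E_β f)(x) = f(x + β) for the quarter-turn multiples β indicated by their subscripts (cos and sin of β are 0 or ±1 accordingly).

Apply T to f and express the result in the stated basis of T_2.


the image equals g(x) = -(8/3)cos x + (31/6)cos 2x + (19/12)sin 2x

D f = -(4/3)cos x + (7/2)cos 2x + (10/3)sin 2x
E_pi/2 f = -(4/3)cos x + (5/3)cos 2x - (7/4)sin 2x
(D + E_pi/2) f = -(8/3)cos x + (31/6)cos 2x + (19/12)sin 2x


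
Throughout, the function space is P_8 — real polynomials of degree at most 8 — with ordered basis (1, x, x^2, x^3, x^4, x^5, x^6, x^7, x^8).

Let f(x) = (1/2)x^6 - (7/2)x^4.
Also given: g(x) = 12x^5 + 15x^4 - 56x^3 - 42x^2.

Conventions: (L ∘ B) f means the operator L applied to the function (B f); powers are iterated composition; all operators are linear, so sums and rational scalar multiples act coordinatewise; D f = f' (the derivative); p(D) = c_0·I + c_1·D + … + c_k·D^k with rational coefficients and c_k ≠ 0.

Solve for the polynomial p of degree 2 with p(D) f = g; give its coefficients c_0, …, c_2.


D^0 f = (1/2)x^6 - (7/2)x^4
D^1 f = 3x^5 - 14x^3
D^2 f = 15x^4 - 42x^2
matching coefficients of g against c_0 f + c_1 Df + … from the top degree down determines the c_i
solution: c_0 = 0, c_1 = 4, c_2 = 1

c_0 = 0, c_1 = 4, c_2 = 1


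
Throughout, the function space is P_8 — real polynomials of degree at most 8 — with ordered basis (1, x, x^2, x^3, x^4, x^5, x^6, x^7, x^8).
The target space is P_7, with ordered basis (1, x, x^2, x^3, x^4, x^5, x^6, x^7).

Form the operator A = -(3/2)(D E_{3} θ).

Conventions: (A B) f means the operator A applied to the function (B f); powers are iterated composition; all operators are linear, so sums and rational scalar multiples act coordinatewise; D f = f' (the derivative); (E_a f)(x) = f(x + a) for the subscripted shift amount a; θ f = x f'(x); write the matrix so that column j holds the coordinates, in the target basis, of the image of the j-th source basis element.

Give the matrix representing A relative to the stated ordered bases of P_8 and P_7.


image of 1: 0
image of x: -3/2
image of x^2: -6x - 18
image of x^3: -(27/2)x^2 - 81x - 243/2
image of x^4: -24x^3 - 216x^2 - 648x - 648
image of x^5: -(75/2)x^4 - 450x^3 - 2025x^2 - 4050x - 6075/2
image of x^6: -54x^5 - 810x^4 - 4860x^3 - 14580x^2 - 21870x - 13122
image of x^7: -(147/2)x^6 - 1323x^5 - (19845/2)x^4 - 39690x^3 - (178605/2)x^2 - 107163x - 107163/2
image of x^8: -96x^7 - 2016x^6 - 18144x^5 - 90720x^4 - 272160x^3 - 489888x^2 - 489888x - 209952
each image's coordinates form column j of the matrix

the matrix is [[0, -3/2, -18, -243/2, -648, -6075/2, -13122, -107163/2, -209952]; [0, 0, -6, -81, -648, -4050, -21870, -107163, -489888]; [0, 0, 0, -27/2, -216, -2025, -14580, -178605/2, -489888]; [0, 0, 0, 0, -24, -450, -4860, -39690, -272160]; [0, 0, 0, 0, 0, -75/2, -810, -19845/2, -90720]; [0, 0, 0, 0, 0, 0, -54, -1323, -18144]; [0, 0, 0, 0, 0, 0, 0, -147/2, -2016]; [0, 0, 0, 0, 0, 0, 0, 0, -96]] (rows listed top to bottom)


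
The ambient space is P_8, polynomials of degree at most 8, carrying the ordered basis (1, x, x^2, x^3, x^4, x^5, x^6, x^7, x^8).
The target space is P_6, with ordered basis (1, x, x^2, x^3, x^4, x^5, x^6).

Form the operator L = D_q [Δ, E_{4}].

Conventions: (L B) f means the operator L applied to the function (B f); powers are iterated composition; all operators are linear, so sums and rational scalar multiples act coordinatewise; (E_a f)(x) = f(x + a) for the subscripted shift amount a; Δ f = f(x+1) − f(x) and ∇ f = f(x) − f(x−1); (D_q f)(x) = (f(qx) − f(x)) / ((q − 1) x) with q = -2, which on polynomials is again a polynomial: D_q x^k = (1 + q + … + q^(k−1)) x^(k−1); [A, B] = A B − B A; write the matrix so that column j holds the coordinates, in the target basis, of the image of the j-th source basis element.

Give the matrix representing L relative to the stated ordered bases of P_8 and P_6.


image of 1: 0
image of x: 0
image of x^2: 0
image of x^3: 0
image of x^4: 0
image of x^5: 0
image of x^6: 0
image of x^7: 0
image of x^8: 0
each image's coordinates form column j of the matrix

the matrix is [[0, 0, 0, 0, 0, 0, 0, 0, 0]; [0, 0, 0, 0, 0, 0, 0, 0, 0]; [0, 0, 0, 0, 0, 0, 0, 0, 0]; [0, 0, 0, 0, 0, 0, 0, 0, 0]; [0, 0, 0, 0, 0, 0, 0, 0, 0]; [0, 0, 0, 0, 0, 0, 0, 0, 0]; [0, 0, 0, 0, 0, 0, 0, 0, 0]] (rows listed top to bottom)


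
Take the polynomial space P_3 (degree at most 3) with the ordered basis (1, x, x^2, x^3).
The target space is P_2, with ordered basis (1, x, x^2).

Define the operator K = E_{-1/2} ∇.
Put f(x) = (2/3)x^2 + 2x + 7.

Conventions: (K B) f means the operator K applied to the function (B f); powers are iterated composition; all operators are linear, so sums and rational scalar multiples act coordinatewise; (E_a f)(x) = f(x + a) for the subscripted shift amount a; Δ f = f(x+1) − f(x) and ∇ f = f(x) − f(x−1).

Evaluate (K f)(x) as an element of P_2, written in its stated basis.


the result is g(x) = (4/3)x + 2/3

∇ f = (4/3)x + 4/3
E_{-1/2} ∇ f = (4/3)x + 2/3


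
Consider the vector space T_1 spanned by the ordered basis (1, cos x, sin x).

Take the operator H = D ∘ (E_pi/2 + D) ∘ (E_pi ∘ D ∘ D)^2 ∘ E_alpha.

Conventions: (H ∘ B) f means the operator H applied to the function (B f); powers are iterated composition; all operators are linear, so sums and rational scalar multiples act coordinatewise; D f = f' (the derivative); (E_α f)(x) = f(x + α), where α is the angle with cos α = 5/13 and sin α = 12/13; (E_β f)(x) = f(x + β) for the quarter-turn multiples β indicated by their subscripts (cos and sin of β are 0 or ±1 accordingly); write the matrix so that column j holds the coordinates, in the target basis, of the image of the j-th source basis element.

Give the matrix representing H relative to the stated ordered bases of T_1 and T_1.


image of 1: 0
image of cos x: -(10/13)cos x + (24/13)sin x
image of sin x: -(24/13)cos x - (10/13)sin x
each image's coordinates form column j of the matrix

the matrix is [[0, 0, 0]; [0, -10/13, -24/13]; [0, 24/13, -10/13]] (rows listed top to bottom)


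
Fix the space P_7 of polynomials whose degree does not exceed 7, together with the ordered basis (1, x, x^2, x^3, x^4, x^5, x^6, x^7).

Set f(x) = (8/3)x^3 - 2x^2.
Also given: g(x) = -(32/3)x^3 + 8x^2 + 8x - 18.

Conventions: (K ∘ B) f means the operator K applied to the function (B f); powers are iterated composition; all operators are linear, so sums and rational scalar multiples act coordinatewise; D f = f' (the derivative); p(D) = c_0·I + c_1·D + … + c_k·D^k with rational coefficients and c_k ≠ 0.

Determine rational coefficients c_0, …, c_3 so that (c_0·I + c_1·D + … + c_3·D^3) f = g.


D^0 f = (8/3)x^3 - 2x^2
D^1 f = 8x^2 - 4x
D^2 f = 16x - 4
D^3 f = 16
matching coefficients of g against c_0 f + c_1 Df + … from the top degree down determines the c_i
solution: c_0 = -4, c_1 = 0, c_2 = 1/2, c_3 = -1

p(D) = -4·I + (1/2)·D^2 − D^3, i.e. c_0 = -4, c_1 = 0, c_2 = 1/2, c_3 = -1


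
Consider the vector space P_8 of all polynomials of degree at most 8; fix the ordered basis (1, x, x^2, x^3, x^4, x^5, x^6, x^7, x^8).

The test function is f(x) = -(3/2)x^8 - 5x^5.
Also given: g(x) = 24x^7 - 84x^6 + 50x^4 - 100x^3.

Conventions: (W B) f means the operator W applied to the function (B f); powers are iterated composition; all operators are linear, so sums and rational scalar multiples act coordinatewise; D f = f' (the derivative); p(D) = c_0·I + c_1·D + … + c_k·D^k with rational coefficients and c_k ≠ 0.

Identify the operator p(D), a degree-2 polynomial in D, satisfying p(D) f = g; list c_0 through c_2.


c_0 = 0, c_1 = -2, c_2 = 1

D^0 f = -(3/2)x^8 - 5x^5
D^1 f = -12x^7 - 25x^4
D^2 f = -84x^6 - 100x^3
matching coefficients of g against c_0 f + c_1 Df + … from the top degree down determines the c_i
solution: c_0 = 0, c_1 = -2, c_2 = 1


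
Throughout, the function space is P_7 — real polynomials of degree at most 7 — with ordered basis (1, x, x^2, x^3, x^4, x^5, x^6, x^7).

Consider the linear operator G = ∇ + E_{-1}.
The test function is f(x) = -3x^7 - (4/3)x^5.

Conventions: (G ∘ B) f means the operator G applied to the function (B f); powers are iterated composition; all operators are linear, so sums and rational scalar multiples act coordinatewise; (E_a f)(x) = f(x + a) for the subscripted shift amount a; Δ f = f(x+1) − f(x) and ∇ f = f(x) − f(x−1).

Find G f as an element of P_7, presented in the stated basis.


∇ f = -21x^6 + 63x^5 - (335/3)x^4 + (355/3)x^3 - (229/3)x^2 + (83/3)x - 13/3
E_{-1} f = -3x^7 + 21x^6 - (193/3)x^5 + (335/3)x^4 - (355/3)x^3 + (229/3)x^2 - (83/3)x + 13/3
(∇ + E_{-1}) f = -3x^7 - (4/3)x^5

the image equals g(x) = -3x^7 - (4/3)x^5


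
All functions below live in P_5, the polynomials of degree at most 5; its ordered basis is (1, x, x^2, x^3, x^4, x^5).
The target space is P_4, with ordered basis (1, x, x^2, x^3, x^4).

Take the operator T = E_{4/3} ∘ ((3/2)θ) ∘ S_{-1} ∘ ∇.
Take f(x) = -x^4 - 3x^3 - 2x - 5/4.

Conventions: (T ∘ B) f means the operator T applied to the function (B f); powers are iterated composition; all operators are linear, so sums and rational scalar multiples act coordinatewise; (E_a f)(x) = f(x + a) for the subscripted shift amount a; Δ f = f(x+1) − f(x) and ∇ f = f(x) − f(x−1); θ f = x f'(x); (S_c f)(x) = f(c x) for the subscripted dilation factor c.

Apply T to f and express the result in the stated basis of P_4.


the result is g(x) = 18x^3 + 63x^2 + (129/2)x + 50/3

∇ f = -4x^3 - 3x^2 + 5x - 4
S_{-1} ∇ f = 4x^3 - 3x^2 - 5x - 4
θ (S_{-1} ∘ ∇) f = 12x^3 - 6x^2 - 5x
((3/2)θ) (S_{-1} ∘ ∇) f = 18x^3 - 9x^2 - (15/2)x
E_{4/3} ((3/2)θ) (S_{-1} ∘ ∇) f = 18x^3 + 63x^2 + (129/2)x + 50/3


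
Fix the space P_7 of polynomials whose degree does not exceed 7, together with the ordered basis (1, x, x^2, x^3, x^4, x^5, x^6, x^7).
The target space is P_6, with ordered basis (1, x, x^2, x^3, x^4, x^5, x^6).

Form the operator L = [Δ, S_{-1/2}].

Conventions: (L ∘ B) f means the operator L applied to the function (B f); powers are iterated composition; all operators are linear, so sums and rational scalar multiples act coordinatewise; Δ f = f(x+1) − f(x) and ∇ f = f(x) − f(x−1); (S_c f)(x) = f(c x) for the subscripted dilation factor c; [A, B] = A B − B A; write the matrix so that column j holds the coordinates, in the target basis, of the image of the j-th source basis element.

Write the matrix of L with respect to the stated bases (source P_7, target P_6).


image of 1: 0
image of x: -3/2
image of x^2: (3/2)x - 3/4
image of x^3: -(9/8)x^2 + (9/8)x - 9/8
image of x^4: (3/4)x^3 - (9/8)x^2 + (9/4)x - 15/16
image of x^5: -(15/32)x^4 + (15/16)x^3 - (45/16)x^2 + (75/32)x - 33/32
image of x^6: (9/32)x^5 - (45/64)x^4 + (45/16)x^3 - (225/64)x^2 + (99/32)x - 63/64
image of x^7: -(21/128)x^6 + (63/128)x^5 - (315/128)x^4 + (525/128)x^3 - (693/128)x^2 + (441/128)x - 129/128
each image's coordinates form column j of the matrix

the matrix is [[0, -3/2, -3/4, -9/8, -15/16, -33/32, -63/64, -129/128]; [0, 0, 3/2, 9/8, 9/4, 75/32, 99/32, 441/128]; [0, 0, 0, -9/8, -9/8, -45/16, -225/64, -693/128]; [0, 0, 0, 0, 3/4, 15/16, 45/16, 525/128]; [0, 0, 0, 0, 0, -15/32, -45/64, -315/128]; [0, 0, 0, 0, 0, 0, 9/32, 63/128]; [0, 0, 0, 0, 0, 0, 0, -21/128]] (rows listed top to bottom)


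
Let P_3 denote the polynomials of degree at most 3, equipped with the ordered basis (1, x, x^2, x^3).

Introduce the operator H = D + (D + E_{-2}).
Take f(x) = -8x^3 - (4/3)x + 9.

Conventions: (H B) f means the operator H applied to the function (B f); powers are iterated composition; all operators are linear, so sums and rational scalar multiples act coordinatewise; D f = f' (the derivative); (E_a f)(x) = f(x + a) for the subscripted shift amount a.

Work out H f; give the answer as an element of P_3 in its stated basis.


D f = -24x^2 - 4/3
D f = -24x^2 - 4/3
E_{-2} f = -8x^3 + 48x^2 - (292/3)x + 227/3
(D + E_{-2}) f = -8x^3 + 24x^2 - (292/3)x + 223/3
(D + (D + E_{-2})) f = -8x^3 - (292/3)x + 73

the image equals g(x) = -8x^3 - (292/3)x + 73


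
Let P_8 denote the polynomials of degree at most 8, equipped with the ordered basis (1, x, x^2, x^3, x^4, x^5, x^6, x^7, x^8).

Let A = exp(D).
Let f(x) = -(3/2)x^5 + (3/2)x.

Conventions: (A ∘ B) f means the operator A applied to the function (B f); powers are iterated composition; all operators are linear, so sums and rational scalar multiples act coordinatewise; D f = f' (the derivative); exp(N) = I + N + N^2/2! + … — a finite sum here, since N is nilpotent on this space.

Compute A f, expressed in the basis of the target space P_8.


the result is g(x) = -(3/2)x^5 - (15/2)x^4 - 15x^3 - 15x^2 - 6x

order-1 term: -(15/2)x^4 + 3/2
order-2 term: -15x^3
order-3 term: -15x^2
order-4 term: -(15/2)x
order-5 term: -3/2
the series for exp(D) f terminates at order 5
exp(D) f = -(3/2)x^5 - (15/2)x^4 - 15x^3 - 15x^2 - 6x


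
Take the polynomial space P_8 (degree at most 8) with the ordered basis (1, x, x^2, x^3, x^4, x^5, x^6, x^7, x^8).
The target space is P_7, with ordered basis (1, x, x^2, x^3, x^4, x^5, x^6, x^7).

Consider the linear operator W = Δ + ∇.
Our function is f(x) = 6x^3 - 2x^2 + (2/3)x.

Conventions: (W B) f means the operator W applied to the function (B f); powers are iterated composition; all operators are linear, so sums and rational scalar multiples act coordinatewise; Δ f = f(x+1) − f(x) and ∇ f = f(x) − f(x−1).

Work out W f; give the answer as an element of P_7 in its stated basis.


Δ f = 18x^2 + 14x + 14/3
∇ f = 18x^2 - 22x + 26/3
(Δ + ∇) f = 36x^2 - 8x + 40/3

the image equals g(x) = 36x^2 - 8x + 40/3


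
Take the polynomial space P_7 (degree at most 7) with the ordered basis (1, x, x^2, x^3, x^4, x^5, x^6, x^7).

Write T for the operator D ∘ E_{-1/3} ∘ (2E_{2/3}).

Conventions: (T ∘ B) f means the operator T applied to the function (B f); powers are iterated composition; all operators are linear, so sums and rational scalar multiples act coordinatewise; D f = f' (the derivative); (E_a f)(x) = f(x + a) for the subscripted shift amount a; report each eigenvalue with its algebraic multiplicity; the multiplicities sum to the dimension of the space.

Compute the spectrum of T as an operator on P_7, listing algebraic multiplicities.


λ = 0 (multiplicity 8)

image of 1: 0
image of x: 2
image of x^2: 4x + 4/3
image of x^3: 6x^2 + 4x + 2/3
image of x^4: 8x^3 + 8x^2 + (8/3)x + 8/27
image of x^5: 10x^4 + (40/3)x^3 + (20/3)x^2 + (40/27)x + 10/81
image of x^6: 12x^5 + 20x^4 + (40/3)x^3 + (40/9)x^2 + (20/27)x + 4/81
image of x^7: 14x^6 + 28x^5 + (70/3)x^4 + (280/27)x^3 + (70/27)x^2 + (28/81)x + 14/729
the matrix is upper triangular; its diagonal is (0, 0, 0, 0, 0, 0, 0, 0)
for a triangular matrix the eigenvalues are the diagonal entries, with algebraic multiplicity their repetition count


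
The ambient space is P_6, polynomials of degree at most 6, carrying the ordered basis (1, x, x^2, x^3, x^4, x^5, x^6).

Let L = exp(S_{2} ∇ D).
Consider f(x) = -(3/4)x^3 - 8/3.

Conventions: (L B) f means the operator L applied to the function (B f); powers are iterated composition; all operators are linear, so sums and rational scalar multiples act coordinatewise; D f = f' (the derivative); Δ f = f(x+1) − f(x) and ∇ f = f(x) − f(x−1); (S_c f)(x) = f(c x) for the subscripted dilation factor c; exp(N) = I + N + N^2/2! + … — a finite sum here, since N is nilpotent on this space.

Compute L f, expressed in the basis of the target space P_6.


the image equals g(x) = -(3/4)x^3 - 9x - 5/12

order-1 term: -9x + 9/4
the series for exp(S_{2} ∇ D) f terminates at order 1
exp(S_{2} ∇ D) f = -(3/4)x^3 - 9x - 5/12


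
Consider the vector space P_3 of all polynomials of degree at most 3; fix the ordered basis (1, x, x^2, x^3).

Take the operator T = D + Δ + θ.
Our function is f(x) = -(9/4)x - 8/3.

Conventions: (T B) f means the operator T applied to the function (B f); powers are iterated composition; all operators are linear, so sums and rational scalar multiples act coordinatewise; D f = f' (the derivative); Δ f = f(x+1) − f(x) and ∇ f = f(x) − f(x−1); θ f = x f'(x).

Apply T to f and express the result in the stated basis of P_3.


g(x) = -(9/4)x - 9/2

D f = -9/4
Δ f = -9/4
θ f = -(9/4)x
(D + Δ + θ) f = -(9/4)x - 9/2


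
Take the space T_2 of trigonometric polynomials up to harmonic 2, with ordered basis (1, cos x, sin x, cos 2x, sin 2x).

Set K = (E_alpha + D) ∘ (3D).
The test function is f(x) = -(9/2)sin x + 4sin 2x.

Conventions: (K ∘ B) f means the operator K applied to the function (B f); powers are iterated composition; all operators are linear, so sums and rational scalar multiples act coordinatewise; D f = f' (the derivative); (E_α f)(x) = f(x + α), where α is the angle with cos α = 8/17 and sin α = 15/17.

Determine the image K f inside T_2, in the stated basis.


the result is g(x) = -(108/17)cos x + (432/17)sin x - (3864/289)cos 2x - (19632/289)sin 2x

D f = -(9/2)cos x + 8cos 2x
(3D) f = -(27/2)cos x + 24cos 2x
E_alpha (3D) f = -(108/17)cos x + (405/34)sin x - (3864/289)cos 2x - (5760/289)sin 2x
D (3D) f = (27/2)sin x - 48sin 2x
(E_alpha + D) (3D) f = -(108/17)cos x + (432/17)sin x - (3864/289)cos 2x - (19632/289)sin 2x


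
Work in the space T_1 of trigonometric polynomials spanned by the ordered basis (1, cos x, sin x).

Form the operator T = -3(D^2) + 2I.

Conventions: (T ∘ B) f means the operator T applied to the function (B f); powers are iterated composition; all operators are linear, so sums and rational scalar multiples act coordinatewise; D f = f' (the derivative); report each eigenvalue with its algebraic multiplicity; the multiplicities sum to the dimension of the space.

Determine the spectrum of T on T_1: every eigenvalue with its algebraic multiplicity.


image of 1: 2
image of cos x: 5cos x
image of sin x: 5sin x
the matrix is diagonal; its diagonal is (2, 5, 5)
for a triangular matrix the eigenvalues are the diagonal entries, with algebraic multiplicity their repetition count

λ = 2 (multiplicity 1), λ = 5 (multiplicity 2)


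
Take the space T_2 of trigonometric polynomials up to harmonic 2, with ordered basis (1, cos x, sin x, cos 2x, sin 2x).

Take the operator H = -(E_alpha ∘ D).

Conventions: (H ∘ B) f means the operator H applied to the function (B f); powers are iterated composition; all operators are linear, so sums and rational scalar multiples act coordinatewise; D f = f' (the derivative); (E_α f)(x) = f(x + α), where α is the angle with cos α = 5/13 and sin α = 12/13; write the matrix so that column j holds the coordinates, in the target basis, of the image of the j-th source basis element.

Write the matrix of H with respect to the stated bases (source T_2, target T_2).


image of 1: 0
image of cos x: (12/13)cos x + (5/13)sin x
image of sin x: -(5/13)cos x + (12/13)sin x
image of cos 2x: (240/169)cos 2x - (238/169)sin 2x
image of sin 2x: (238/169)cos 2x + (240/169)sin 2x
each image's coordinates form column j of the matrix

the matrix is [[0, 0, 0, 0, 0]; [0, 12/13, -5/13, 0, 0]; [0, 5/13, 12/13, 0, 0]; [0, 0, 0, 240/169, 238/169]; [0, 0, 0, -238/169, 240/169]] (rows listed top to bottom)


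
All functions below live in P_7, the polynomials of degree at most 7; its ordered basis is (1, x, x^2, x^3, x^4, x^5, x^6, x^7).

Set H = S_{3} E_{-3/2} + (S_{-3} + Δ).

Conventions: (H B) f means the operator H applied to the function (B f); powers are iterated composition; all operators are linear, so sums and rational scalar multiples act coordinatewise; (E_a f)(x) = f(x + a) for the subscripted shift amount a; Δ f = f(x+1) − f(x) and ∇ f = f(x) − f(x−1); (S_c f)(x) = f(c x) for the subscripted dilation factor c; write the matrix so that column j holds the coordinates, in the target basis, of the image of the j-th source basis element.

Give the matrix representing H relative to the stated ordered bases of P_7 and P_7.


the matrix is [[2, -1/2, 13/4, -19/8, 97/16, -211/32, 793/64, -2059/128]; [0, 0, -7, 93/4, -73/2, 1295/16, -2091/16, 15757/64]; [0, 0, 18, -75/2, 255/2, -1175/4, 11175/16, -45255/32]; [0, 0, 0, 0, -158, 1235/2, -3605/2, 77105/16]; [0, 0, 0, 0, 162, -1205/2, 10995/4, -76265/8]; [0, 0, 0, 0, 0, 0, -2181, 46011/4]; [0, 0, 0, 0, 0, 0, 1458, -15295/2]; [0, 0, 0, 0, 0, 0, 0, 0]] (rows listed top to bottom)

image of 1: 2
image of x: -1/2
image of x^2: 18x^2 - 7x + 13/4
image of x^3: -(75/2)x^2 + (93/4)x - 19/8
image of x^4: 162x^4 - 158x^3 + (255/2)x^2 - (73/2)x + 97/16
image of x^5: -(1205/2)x^4 + (1235/2)x^3 - (1175/4)x^2 + (1295/16)x - 211/32
image of x^6: 1458x^6 - 2181x^5 + (10995/4)x^4 - (3605/2)x^3 + (11175/16)x^2 - (2091/16)x + 793/64
image of x^7: -(15295/2)x^6 + (46011/4)x^5 - (76265/8)x^4 + (77105/16)x^3 - (45255/32)x^2 + (15757/64)x - 2059/128
each image's coordinates form column j of the matrix


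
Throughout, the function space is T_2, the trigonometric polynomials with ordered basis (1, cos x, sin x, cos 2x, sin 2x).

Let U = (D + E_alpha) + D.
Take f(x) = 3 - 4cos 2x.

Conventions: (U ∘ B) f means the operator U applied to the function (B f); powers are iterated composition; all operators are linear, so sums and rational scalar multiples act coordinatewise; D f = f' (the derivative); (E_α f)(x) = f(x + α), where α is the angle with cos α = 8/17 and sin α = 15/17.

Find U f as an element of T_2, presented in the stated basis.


D f = 8sin 2x
E_alpha f = 3 + (644/289)cos 2x + (960/289)sin 2x
(D + E_alpha) f = 3 + (644/289)cos 2x + (3272/289)sin 2x
D f = 8sin 2x
((D + E_alpha) + D) f = 3 + (644/289)cos 2x + (5584/289)sin 2x

the result is g(x) = 3 + (644/289)cos 2x + (5584/289)sin 2x


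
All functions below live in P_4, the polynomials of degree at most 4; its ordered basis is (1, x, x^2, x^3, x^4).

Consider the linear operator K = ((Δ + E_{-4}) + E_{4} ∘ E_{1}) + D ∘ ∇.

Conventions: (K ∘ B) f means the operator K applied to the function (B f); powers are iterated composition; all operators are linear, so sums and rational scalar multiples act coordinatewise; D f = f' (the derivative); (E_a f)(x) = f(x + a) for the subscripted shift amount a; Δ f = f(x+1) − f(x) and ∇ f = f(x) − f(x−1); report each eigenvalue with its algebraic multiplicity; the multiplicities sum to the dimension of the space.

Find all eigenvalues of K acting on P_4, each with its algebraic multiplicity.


λ = 2 (multiplicity 5)

image of 1: 2
image of x: 2x + 2
image of x^2: 2x^2 + 4x + 44
image of x^3: 2x^3 + 6x^2 + 132x + 59
image of x^4: 2x^4 + 8x^3 + 264x^2 + 236x + 886
the matrix is upper triangular; its diagonal is (2, 2, 2, 2, 2)
for a triangular matrix the eigenvalues are the diagonal entries, with algebraic multiplicity their repetition count


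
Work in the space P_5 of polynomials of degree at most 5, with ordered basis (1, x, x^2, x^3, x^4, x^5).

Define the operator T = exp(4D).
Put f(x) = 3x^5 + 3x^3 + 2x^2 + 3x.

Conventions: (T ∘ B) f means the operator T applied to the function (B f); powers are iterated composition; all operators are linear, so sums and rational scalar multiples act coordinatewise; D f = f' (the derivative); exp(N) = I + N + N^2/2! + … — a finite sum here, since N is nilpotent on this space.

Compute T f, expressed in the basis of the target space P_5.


order-1 term: 60x^4 + 36x^2 + 16x + 12
order-2 term: 480x^3 + 144x + 32
order-3 term: 1920x^2 + 192
order-4 term: 3840x
order-5 term: 3072
the series for exp(4D) f terminates at order 5
exp(4D) f = 3x^5 + 60x^4 + 483x^3 + 1958x^2 + 4003x + 3308

the image equals g(x) = 3x^5 + 60x^4 + 483x^3 + 1958x^2 + 4003x + 3308


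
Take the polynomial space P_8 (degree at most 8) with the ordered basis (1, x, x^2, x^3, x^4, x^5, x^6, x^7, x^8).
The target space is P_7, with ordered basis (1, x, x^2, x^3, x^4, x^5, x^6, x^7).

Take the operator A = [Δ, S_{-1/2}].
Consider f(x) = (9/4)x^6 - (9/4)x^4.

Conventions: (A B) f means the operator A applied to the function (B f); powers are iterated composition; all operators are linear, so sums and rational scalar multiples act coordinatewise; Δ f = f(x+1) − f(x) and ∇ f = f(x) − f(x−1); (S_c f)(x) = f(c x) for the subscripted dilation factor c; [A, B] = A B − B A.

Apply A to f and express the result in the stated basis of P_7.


the image equals g(x) = (81/128)x^5 - (405/256)x^4 + (297/64)x^3 - (1377/256)x^2 + (243/128)x - 27/256

S_{-1/2} f = (9/256)x^6 - (9/64)x^4
Δ S_{-1/2} f = (27/128)x^5 + (135/256)x^4 + (9/64)x^3 - (81/256)x^2 - (45/128)x - 27/256
Δ f = (27/2)x^5 + (135/4)x^4 + 36x^3 + (81/4)x^2 + (9/2)x
S_{-1/2} Δ f = -(27/64)x^5 + (135/64)x^4 - (9/2)x^3 + (81/16)x^2 - (9/4)x
[Δ, S_{-1/2}] f = (81/128)x^5 - (405/256)x^4 + (297/64)x^3 - (1377/256)x^2 + (243/128)x - 27/256


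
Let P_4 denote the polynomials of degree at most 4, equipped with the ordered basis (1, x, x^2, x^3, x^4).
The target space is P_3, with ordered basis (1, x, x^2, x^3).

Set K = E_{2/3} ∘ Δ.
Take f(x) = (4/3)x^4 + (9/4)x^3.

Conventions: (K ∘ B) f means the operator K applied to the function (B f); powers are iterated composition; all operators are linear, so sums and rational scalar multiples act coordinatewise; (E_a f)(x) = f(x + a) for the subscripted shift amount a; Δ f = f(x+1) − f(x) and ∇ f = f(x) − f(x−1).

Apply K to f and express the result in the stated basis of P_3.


the image equals g(x) = (16/3)x^3 + (305/12)x^2 + (1399/36)x + 6407/324

Δ f = (16/3)x^3 + (59/4)x^2 + (145/12)x + 43/12
E_{2/3} Δ f = (16/3)x^3 + (305/12)x^2 + (1399/36)x + 6407/324


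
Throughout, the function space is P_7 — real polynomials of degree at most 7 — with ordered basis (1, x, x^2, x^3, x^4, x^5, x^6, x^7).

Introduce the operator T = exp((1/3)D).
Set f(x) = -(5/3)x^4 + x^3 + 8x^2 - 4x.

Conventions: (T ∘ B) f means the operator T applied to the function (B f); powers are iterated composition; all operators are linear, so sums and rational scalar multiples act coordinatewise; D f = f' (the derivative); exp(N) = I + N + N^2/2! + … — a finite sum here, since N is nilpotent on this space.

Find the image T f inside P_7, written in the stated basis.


the image equals g(x) = -(5/3)x^4 - (11/9)x^3 + (71/9)x^2 + (115/81)x - 104/243

order-1 term: -(20/9)x^3 + x^2 + (16/3)x - 4/3
order-2 term: -(10/9)x^2 + (1/3)x + 8/9
order-3 term: -(20/81)x + 1/27
order-4 term: -5/243
the series for exp((1/3)D) f terminates at order 4
exp((1/3)D) f = -(5/3)x^4 - (11/9)x^3 + (71/9)x^2 + (115/81)x - 104/243
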